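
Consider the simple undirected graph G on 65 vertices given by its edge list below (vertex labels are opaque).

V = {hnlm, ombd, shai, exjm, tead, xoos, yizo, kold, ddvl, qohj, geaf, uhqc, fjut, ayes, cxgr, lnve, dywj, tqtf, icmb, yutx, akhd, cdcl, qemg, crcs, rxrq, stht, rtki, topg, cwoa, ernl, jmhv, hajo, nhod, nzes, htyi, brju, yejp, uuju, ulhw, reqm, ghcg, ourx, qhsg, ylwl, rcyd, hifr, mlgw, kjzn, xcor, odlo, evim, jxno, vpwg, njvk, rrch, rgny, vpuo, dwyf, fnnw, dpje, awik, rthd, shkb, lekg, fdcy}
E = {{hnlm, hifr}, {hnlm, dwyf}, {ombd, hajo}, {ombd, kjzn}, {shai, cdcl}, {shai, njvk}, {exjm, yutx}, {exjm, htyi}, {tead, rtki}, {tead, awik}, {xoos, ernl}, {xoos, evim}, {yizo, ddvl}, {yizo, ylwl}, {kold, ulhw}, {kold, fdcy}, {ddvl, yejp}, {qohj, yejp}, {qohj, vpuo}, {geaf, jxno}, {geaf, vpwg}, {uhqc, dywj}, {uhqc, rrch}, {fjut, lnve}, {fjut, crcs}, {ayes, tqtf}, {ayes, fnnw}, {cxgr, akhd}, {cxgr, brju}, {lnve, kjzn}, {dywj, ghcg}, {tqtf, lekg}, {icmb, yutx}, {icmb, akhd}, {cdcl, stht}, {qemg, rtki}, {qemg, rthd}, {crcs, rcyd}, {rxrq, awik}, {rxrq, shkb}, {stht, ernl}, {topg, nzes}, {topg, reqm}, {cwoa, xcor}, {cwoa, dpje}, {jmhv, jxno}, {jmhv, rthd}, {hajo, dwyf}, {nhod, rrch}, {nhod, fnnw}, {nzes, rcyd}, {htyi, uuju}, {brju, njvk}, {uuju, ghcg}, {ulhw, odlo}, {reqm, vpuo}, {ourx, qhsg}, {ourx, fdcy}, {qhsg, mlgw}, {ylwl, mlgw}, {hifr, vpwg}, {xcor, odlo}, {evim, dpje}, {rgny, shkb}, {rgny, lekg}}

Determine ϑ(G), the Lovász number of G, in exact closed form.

65*cos(pi/65)/(cos(pi/65) + 1)

N(ddvl) = {yizo, yejp}, |N(ddvl)| = 2.
deg(qhsg) = 2; N(qhsg) = {ourx, mlgw}.
Vertex kjzn has 2 neighbors: ombd, lnve.
Vertex odlo has 2 neighbors: ulhw, xcor.
65-vertex 2-regular graph: a single 65-cycle (edge-transitive).
A has 33 distinct eigenvalues ≈ [2.0, 1.990663, 1.96274, 1.916492, 1.852349, 1.770912, 1.67294, 1.559349, 1.431198, 1.289684, 1.136129, 0.971967, 0.798729, 0.618034, 0.431568, 0.241073, 0.048327, -0.14487, -0.336714, -0.525415, -0.70921, -0.886383, -1.05528, -1.214325, -1.362032, -1.497021, -1.618034, -1.723939, -1.813749, -1.886624, -1.941884, -1.979013, -1.997664].
λ_max=2, λ_min=-2*cos(pi/65); ϑ = −65·λ_min/(λ_max−λ_min) = 65*cos(pi/65)/(cos(pi/65) + 1).
= 32.4810126… (decimal).
Check 32 ≤ 65*cos(pi/65)/(cos(pi/65) + 1) ≤ 33: both strict.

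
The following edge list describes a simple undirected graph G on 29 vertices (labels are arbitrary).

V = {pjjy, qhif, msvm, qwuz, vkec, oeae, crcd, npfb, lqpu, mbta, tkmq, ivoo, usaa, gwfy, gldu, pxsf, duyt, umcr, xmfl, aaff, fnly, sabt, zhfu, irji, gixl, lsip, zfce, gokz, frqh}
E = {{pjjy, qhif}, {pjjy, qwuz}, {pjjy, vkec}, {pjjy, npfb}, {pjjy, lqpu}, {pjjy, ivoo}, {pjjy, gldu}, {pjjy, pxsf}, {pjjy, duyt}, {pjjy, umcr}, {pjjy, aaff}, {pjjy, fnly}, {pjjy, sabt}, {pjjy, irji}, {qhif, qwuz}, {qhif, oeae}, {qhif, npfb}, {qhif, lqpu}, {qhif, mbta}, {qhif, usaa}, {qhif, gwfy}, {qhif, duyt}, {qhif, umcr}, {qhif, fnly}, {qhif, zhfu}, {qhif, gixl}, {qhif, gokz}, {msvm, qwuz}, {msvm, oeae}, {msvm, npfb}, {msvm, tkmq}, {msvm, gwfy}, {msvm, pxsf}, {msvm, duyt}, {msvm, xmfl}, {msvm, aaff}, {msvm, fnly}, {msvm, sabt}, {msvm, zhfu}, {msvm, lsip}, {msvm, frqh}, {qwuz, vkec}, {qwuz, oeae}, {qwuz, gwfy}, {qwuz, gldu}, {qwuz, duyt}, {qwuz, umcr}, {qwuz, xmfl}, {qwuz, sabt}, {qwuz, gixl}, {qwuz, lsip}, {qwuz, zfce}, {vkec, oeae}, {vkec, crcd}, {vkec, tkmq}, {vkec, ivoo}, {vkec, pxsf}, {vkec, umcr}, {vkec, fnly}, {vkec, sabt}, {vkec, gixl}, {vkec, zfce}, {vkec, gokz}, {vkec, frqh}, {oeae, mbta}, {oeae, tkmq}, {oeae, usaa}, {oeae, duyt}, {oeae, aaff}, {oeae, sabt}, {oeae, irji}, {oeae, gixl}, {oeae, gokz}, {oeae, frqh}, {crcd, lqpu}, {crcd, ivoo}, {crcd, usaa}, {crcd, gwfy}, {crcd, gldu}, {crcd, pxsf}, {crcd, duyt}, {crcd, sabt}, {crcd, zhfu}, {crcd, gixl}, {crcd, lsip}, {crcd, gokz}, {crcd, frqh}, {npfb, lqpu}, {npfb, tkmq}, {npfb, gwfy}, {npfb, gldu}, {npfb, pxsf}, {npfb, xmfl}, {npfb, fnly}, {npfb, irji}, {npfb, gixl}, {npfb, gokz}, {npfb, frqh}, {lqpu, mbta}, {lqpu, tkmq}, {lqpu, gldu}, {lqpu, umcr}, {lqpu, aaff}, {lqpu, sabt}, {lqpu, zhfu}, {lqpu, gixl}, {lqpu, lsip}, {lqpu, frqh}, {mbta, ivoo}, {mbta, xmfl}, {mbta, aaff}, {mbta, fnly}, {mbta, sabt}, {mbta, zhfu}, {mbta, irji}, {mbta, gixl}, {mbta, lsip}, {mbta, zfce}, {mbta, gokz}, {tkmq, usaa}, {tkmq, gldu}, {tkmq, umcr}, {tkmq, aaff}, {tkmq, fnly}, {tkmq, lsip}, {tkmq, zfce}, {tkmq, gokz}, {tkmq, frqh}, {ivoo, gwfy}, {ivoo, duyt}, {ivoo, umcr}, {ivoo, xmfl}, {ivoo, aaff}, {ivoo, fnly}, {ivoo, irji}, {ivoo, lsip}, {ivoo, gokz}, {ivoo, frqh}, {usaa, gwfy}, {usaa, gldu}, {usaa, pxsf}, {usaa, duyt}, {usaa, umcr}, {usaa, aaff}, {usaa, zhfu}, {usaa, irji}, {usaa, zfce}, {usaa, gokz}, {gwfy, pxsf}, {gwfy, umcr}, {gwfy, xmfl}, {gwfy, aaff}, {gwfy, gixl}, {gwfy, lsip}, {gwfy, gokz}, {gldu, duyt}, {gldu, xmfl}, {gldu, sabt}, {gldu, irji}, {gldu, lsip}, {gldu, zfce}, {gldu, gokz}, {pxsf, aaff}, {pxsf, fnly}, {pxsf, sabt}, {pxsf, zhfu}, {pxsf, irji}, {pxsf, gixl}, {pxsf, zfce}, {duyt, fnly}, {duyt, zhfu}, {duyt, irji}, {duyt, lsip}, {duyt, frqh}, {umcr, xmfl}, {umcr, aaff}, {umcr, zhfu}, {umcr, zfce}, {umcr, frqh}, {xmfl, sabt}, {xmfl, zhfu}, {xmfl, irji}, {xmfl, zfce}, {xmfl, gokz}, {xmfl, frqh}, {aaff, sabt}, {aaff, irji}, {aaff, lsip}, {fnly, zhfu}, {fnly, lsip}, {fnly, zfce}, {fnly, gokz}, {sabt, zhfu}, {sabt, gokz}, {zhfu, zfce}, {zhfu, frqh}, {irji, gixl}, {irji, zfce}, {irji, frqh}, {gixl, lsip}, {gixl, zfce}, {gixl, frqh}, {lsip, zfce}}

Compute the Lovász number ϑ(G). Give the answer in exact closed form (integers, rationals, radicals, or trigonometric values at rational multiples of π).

sqrt(29)

deg(umcr) = 14; N(umcr) = {pjjy, qhif, qwuz, vkec, lqpu, tkmq, ivoo, usaa, gwfy, xmfl, aaff, zhfu, zfce, frqh}.
N(pjjy) = {qhif, qwuz, vkec, npfb, lqpu, ivoo, gldu, pxsf, duyt, umcr, aaff, fnly, sabt, irji}, |N(pjjy)| = 14.
deg(npfb) = 14; N(npfb) = {pjjy, qhif, msvm, lqpu, tkmq, gwfy, gldu, pxsf, xmfl, fnly, irji, gixl, gokz, frqh}.
Vertex msvm has 14 neighbors: qwuz, oeae, npfb, tkmq, gwfy, pxsf, duyt, xmfl, aaff, fnly, sabt, zhfu, lsip, frqh.
deg(v) = 14 for all v (|V|=29); Paley(29): SR with (k,λ,μ)=(14,6,7).
spec(A) ≈ [14.0, 2.1926, -3.1926] (distinct, 4 d.p.).
Lovász: ϑ = −29(-sqrt(29)/2 - 1/2)/(14+-(-sqrt(29)/2 - 1/2)) = sqrt(29).
Numerically 5.3852.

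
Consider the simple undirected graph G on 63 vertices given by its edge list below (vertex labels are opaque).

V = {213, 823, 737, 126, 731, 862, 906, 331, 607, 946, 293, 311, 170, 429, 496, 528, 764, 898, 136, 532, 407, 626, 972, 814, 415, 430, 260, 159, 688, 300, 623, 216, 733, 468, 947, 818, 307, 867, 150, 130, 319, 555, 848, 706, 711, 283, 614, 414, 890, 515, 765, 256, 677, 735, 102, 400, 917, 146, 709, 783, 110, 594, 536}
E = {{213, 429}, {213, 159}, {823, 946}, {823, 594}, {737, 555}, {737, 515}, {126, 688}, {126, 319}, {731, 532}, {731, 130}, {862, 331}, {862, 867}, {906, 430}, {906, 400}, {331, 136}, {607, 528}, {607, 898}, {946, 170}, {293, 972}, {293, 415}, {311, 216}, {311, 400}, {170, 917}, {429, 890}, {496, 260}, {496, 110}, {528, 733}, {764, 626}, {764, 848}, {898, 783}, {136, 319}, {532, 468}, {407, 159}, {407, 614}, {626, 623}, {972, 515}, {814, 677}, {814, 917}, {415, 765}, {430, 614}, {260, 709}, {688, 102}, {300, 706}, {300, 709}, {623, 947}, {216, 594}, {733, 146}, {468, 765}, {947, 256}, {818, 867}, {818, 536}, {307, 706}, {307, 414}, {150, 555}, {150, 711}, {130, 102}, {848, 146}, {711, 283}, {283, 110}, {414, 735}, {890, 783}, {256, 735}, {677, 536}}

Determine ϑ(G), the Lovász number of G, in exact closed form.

Vertex 256 has 2 neighbors: 947, 735.
Vertex 307 has 2 neighbors: 706, 414.
Vertex 102 has 2 neighbors: 688, 130.
deg(414) = 2; N(414) = {307, 735}.
deg(v) = 2 for all v (|V|=63); this is C_{63}, the 63-cycle.
The 32 distinct eigenvalues: [2.0, 1.99006, 1.96034, 1.91115, 1.84295, 1.75644, 1.65248, 1.53209, 1.39647, 1.24698, 1.08509, 0.91242, 0.73068, 0.54168, 0.3473, 0.14946, -0.04986, -0.24869, -0.44504, -0.63697, -0.82257, -1.0, -1.16749, -1.32337, -1.4661, -1.59427, -1.70658, -1.80194, -1.87939, -1.93815, -1.97766, -1.99751].
Lovász (edge-transitive): ϑ = −63·(-2*cos(pi/63))/((2)−(-2*cos(pi/63))) = 63*cos(pi/63)/(cos(pi/63) + 1).
= 31.480409… (decimal).
Lovász sandwich 31 ≤ 63*cos(pi/63)/(cos(pi/63) + 1) ≤ 32: both strict.

63*cos(pi/63)/(cos(pi/63) + 1)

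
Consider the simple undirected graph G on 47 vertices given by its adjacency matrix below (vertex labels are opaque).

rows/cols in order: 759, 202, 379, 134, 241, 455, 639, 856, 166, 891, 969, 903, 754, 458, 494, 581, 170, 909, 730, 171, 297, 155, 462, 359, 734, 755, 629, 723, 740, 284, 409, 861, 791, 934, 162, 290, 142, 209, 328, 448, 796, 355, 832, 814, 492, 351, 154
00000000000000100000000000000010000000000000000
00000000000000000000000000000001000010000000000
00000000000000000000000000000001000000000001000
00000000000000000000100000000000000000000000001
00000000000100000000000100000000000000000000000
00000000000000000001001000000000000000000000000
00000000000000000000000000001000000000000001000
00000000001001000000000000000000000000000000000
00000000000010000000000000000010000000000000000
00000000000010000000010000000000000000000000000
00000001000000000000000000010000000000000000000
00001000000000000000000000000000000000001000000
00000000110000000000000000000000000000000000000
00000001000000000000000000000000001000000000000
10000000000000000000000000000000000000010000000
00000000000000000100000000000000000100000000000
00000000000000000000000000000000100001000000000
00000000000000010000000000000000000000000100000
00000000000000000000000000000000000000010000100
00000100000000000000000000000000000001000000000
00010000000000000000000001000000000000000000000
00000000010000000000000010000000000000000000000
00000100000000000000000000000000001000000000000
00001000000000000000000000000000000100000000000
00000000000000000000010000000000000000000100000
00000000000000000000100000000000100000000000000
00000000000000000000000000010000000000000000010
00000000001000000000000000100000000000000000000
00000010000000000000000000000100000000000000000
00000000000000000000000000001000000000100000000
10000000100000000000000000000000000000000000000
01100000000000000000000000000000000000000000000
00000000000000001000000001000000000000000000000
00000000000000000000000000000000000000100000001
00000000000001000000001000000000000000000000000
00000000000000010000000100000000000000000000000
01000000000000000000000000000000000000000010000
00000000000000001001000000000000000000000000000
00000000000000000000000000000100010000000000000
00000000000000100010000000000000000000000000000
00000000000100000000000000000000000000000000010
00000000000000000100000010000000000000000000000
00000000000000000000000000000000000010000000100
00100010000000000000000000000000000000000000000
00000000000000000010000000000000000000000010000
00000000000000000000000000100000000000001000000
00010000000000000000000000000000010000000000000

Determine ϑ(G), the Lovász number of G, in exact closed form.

47*cos(pi/47)/(cos(pi/47) + 1)

deg(832) = 2; N(832) = {142, 492}.
N(856) = {969, 458}, |N(856)| = 2.
deg(379) = 2; N(379) = {861, 814}.
deg(355) = 2; N(355) = {909, 734}.
G on 47 vertices is 2-regular; a single 47-cycle (edge-transitive).
spec(A) ≈ [2.0, 1.9822, 1.9289, 1.8413, 1.7208, 1.5696, 1.3904, 1.1864, 0.9612, 0.7188, 0.4636, 0.2002, -0.0668, -0.3327, -0.5926, -0.8419, -1.0762, -1.2913, -1.4833, -1.6489, -1.785, -1.8893, -1.9599, -1.9955] (distinct, 4 d.p.).
Lovász (edge-transitive): ϑ = −47·(-2*cos(pi/47))/((2)−(-2*cos(pi/47))) = 47*cos(pi/47)/(cos(pi/47) + 1).
Numerically 23.4737.
23 ≤ 47*cos(pi/47)/(cos(pi/47) + 1) ≤ 24: both strict.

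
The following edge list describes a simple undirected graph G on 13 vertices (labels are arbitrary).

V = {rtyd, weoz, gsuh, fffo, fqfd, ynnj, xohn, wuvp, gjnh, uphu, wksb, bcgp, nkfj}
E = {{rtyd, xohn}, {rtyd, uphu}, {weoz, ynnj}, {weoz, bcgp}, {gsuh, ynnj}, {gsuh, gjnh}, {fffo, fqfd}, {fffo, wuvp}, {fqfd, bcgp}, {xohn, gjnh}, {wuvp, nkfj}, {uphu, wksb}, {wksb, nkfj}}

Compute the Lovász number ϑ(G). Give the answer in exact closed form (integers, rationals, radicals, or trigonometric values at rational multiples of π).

Vertex gsuh has 2 neighbors: ynnj, gjnh.
deg(fqfd) = 2; N(fqfd) = {fffo, bcgp}.
deg(ynnj) = 2; N(ynnj) = {weoz, gsuh}.
Vertex wksb has 2 neighbors: uphu, nkfj.
Every vertex has degree 2 (N=13); a single 13-cycle (edge-transitive).
The 7 distinct eigenvalues: [2.0, 1.77091, 1.13613, 0.24107, -0.70921, -1.49702, -1.94188].
With N=13: ϑ(G) = 13·(-(-1)*2*cos(pi/13))/(2−(-2*cos(pi/13))) = 13*cos(pi/13)/(cos(pi/13) + 1).
Numerically 6.4041686.
6 ≤ 13*cos(pi/13)/(cos(pi/13) + 1) ≤ 7: both strict.

13*cos(pi/13)/(cos(pi/13) + 1)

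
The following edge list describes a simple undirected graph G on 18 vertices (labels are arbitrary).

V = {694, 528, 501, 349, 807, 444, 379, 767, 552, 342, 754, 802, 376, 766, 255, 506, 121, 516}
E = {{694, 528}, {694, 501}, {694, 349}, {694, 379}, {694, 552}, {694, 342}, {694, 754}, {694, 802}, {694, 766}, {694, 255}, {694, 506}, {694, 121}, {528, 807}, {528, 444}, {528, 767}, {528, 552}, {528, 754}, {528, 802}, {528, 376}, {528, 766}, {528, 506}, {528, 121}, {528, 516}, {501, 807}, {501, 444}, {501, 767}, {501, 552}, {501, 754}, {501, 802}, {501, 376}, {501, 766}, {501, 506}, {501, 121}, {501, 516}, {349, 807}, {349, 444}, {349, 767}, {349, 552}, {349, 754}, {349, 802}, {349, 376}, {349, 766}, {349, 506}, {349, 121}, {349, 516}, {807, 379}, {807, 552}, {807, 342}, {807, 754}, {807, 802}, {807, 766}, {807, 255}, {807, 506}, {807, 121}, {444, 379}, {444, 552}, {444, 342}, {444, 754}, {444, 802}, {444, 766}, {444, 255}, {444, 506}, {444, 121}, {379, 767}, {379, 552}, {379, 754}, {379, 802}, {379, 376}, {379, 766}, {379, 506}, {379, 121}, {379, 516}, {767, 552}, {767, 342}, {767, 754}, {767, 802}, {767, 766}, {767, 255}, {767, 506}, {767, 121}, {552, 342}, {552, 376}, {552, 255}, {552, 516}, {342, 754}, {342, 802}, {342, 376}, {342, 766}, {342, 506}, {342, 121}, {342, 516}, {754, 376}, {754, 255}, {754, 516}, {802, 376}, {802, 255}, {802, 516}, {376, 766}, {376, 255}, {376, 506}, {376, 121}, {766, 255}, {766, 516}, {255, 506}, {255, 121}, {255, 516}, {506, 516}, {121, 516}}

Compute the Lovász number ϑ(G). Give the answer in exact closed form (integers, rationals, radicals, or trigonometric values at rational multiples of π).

6

deg(349) = 12; N(349) = {694, 807, 444, 767, 552, 754, 802, 376, 766, 506, 121, 516}.
deg(342) = 12; N(342) = {694, 807, 444, 767, 552, 754, 802, 376, 766, 506, 121, 516}.
deg(694) = 12; N(694) = {528, 501, 349, 379, 552, 342, 754, 802, 766, 255, 506, 121}.
N(501) = {694, 807, 444, 767, 552, 754, 802, 376, 766, 506, 121, 516}, |N(501)| = 12.
K_{6,6,6} (perfect); ϑ(G) = α(G) = max{6,6,6} = 6.
= 6.0000000… (decimal).
α=6, χ(Ḡ)=6; ϑ=6 lies between (collapsed).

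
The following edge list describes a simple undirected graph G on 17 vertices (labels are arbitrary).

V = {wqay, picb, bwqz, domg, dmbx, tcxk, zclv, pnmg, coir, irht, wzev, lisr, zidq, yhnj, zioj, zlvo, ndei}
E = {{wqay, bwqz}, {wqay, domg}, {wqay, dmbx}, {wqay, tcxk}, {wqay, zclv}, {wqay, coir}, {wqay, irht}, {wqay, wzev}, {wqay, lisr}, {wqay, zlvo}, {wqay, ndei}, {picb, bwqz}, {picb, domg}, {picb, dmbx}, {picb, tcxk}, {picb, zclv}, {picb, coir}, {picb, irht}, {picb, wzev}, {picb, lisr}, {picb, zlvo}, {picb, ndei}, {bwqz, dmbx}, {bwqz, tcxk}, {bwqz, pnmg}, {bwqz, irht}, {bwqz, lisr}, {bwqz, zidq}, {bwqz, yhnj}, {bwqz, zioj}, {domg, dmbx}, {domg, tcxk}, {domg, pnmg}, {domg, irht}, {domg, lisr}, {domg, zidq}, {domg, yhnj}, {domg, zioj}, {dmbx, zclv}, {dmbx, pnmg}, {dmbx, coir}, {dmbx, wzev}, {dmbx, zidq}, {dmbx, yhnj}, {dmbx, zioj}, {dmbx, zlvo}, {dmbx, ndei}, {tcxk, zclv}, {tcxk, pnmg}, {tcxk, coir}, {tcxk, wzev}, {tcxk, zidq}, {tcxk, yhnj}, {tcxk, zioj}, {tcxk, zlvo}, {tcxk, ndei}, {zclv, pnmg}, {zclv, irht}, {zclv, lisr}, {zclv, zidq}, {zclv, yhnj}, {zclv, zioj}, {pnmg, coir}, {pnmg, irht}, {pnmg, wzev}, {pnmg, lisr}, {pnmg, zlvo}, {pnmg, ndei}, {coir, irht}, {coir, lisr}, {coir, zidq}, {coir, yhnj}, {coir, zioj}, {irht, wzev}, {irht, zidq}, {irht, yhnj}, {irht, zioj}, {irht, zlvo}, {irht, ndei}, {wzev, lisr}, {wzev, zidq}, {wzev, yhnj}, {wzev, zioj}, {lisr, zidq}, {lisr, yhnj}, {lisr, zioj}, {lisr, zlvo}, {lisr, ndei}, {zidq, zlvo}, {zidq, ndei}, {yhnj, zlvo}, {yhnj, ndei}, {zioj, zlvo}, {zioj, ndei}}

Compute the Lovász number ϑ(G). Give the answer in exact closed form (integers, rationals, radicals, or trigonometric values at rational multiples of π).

deg(bwqz) = 10; N(bwqz) = {wqay, picb, dmbx, tcxk, pnmg, irht, lisr, zidq, yhnj, zioj}.
Vertex yhnj has 11 neighbors: bwqz, domg, dmbx, tcxk, zclv, coir, irht, wzev, lisr, zlvo, ndei.
deg(wzev) = 10; N(wzev) = {wqay, picb, dmbx, tcxk, pnmg, irht, lisr, zidq, yhnj, zioj}.
deg(wqay) = 11; N(wqay) = {bwqz, domg, dmbx, tcxk, zclv, coir, irht, wzev, lisr, zlvo, ndei}.
Complete 3-partite, parts [7, 6, 4]: perfect, ϑ = α = 7.
≈ 7.00000 (to 5 d.p.).
α=7, χ(Ḡ)=7; ϑ=7 lies between (collapsed).

7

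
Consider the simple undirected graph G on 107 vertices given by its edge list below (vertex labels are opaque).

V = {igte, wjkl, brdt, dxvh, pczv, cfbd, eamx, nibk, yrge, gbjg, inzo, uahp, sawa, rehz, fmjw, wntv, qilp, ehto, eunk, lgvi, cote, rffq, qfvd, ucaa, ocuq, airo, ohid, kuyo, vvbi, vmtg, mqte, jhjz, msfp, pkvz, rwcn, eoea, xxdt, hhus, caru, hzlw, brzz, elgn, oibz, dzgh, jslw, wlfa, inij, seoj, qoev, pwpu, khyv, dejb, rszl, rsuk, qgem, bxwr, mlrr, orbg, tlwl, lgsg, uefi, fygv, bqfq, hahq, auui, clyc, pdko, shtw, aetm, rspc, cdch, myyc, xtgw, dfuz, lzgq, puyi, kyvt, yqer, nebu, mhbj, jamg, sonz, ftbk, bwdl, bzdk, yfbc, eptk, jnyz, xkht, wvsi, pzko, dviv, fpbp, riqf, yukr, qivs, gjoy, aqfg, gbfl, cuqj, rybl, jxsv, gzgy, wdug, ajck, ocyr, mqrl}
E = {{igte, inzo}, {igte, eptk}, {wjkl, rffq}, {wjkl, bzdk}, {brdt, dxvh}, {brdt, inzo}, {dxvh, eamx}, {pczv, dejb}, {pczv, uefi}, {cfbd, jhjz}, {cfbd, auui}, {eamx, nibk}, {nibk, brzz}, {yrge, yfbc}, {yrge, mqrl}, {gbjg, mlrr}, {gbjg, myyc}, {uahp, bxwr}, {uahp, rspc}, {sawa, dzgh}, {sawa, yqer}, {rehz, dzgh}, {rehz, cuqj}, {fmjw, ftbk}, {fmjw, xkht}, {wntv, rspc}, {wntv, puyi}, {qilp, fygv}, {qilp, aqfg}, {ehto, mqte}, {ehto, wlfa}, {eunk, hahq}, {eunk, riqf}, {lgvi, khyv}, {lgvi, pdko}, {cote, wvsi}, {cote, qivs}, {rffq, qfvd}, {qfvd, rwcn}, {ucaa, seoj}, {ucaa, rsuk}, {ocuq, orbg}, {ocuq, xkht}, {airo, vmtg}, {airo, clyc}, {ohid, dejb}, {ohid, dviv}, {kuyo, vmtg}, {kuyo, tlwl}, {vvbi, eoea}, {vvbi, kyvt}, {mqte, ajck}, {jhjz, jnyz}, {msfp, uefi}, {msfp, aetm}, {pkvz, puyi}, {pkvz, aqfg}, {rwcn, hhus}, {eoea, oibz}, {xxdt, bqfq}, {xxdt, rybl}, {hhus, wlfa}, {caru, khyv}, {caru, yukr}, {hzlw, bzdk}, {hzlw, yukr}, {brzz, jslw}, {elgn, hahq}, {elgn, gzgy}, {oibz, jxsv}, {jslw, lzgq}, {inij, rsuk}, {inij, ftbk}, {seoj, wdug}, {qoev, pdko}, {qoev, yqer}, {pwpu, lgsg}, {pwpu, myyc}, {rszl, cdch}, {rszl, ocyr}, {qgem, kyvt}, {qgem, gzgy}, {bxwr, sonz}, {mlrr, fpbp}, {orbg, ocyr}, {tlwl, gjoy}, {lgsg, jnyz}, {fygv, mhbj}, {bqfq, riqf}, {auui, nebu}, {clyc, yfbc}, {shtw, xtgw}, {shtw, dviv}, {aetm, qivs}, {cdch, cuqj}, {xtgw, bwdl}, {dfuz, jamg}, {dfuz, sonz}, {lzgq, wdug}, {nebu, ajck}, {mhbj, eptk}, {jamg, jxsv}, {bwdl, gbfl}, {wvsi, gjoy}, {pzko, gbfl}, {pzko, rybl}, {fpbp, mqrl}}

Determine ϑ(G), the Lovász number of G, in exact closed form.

N(pczv) = {dejb, uefi}, |N(pczv)| = 2.
deg(seoj) = 2; N(seoj) = {ucaa, wdug}.
Vertex dfuz has 2 neighbors: jamg, sonz.
N(qgem) = {kyvt, gzgy}, |N(qgem)| = 2.
2-regular, N=107; this is C_{107}, the 107-cycle.
Distinct eigenvalues (to 3 d.p.): [2.0, 1.997, 1.986, 1.969, 1.945, 1.914, 1.877, 1.833, 1.783, 1.727, 1.665, 1.597, 1.524, 1.445, 1.361, 1.273, 1.18, 1.084, 0.983, 0.879, 0.772, 0.663, 0.551, 0.437, 0.322, 0.205, 0.088, -0.029, -0.147, -0.263, -0.379, -0.494, -0.607, -0.718, -0.826, -0.931, -1.034, -1.132, -1.227, -1.318, -1.404, -1.485, -1.561, -1.632, -1.697, -1.756, -1.809, -1.856, -1.897, -1.931, -1.958, -1.978, -1.992, -1.999].
Lovász: ϑ = −107(-2*cos(pi/107))/(2+-(-1)*2*cos(pi/107)) = 107*cos(pi/107)/(cos(pi/107) + 1).
ϑ(G) ≈ 53.488468432.
Lovász sandwich 53 ≤ 107*cos(pi/107)/(cos(pi/107) + 1) ≤ 54: both strict.

107*cos(pi/107)/(cos(pi/107) + 1)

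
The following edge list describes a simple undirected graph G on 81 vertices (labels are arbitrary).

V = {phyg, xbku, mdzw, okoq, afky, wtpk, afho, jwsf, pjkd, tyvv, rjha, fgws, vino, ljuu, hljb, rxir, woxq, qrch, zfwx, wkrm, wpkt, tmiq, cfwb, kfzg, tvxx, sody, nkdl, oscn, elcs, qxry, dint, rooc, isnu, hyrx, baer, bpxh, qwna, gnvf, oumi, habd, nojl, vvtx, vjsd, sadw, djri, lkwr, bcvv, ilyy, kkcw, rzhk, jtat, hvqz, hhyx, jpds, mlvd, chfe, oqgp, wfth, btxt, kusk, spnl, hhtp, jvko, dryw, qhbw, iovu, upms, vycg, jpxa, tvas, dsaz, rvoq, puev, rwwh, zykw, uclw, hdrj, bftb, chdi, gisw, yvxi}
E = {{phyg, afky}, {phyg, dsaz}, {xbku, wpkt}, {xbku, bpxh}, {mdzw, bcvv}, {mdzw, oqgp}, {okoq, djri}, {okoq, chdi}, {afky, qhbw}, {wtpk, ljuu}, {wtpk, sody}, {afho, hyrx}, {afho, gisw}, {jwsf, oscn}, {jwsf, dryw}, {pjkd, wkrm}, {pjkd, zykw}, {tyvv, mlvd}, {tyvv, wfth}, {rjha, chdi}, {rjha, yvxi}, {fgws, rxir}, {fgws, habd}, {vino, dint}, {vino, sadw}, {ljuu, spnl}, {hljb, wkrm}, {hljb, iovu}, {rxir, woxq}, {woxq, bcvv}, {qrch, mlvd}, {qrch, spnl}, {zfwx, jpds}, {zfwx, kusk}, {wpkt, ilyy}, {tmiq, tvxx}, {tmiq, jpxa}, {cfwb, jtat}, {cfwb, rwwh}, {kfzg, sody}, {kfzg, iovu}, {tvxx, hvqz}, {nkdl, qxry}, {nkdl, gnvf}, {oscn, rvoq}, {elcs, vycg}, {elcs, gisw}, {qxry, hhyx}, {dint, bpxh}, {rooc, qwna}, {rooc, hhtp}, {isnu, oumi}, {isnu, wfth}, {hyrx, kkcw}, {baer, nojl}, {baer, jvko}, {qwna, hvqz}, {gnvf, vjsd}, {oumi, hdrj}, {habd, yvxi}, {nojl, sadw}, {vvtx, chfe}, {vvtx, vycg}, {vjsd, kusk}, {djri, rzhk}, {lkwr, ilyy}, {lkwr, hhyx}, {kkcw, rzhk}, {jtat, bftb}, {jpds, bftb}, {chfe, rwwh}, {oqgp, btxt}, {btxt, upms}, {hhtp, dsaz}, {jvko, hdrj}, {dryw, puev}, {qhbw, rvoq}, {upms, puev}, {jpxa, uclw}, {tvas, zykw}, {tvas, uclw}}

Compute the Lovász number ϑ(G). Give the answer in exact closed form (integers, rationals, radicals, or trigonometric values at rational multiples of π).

81*cos(pi/81)/(cos(pi/81) + 1)

N(wfth) = {tyvv, isnu}, |N(wfth)| = 2.
N(upms) = {btxt, puev}, |N(upms)| = 2.
N(bftb) = {jtat, jpds}, |N(bftb)| = 2.
deg(hyrx) = 2; N(hyrx) = {afho, kkcw}.
Every vertex has degree 2 (N=81); a single 81-cycle (edge-transitive).
The 41 distinct eigenvalues: [2.0, 1.994, 1.976, 1.946, 1.904, 1.851, 1.787, 1.712, 1.627, 1.532, 1.428, 1.315, 1.194, 1.066, 0.932, 0.792, 0.647, 0.499, 0.347, 0.194, 0.039, -0.116, -0.271, -0.423, -0.574, -0.72, -0.863, -1.0, -1.131, -1.256, -1.372, -1.481, -1.581, -1.671, -1.751, -1.821, -1.879, -1.927, -1.963, -1.986, -1.998].
Lovász: ϑ = −81(-2*cos(pi/81))/(2+-(-1)*2*cos(pi/81)) = 81*cos(pi/81)/(cos(pi/81) + 1).
≈ 40.484765310 (to 9 d.p.).
Sandwich: α(G)=40 ≤ ϑ(G)=81*cos(pi/81)/(cos(pi/81) + 1) ≤ χ(Ḡ)=41 (both strict).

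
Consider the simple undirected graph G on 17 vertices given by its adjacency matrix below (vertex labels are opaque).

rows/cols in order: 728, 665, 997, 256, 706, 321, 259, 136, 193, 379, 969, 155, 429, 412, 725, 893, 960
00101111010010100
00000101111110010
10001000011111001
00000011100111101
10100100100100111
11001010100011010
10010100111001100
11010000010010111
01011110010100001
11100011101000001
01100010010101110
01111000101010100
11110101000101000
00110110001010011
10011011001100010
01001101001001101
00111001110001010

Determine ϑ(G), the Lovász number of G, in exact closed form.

sqrt(17)

Vertex 969 has 8 neighbors: 665, 997, 259, 379, 155, 412, 725, 893.
Vertex 193 has 8 neighbors: 665, 256, 706, 321, 259, 379, 155, 960.
deg(412) = 8; N(412) = {997, 256, 321, 259, 969, 429, 893, 960}.
deg(960) = 8; N(960) = {997, 256, 706, 136, 193, 379, 412, 893}.
deg(v) = 8 for all v (|V|=17); SR(17,8,3,4) — a Paley graph.
A has 3 distinct eigenvalues ≈ [8.0, 1.561553, -2.561553].
Lovász: ϑ = −17(-sqrt(17)/2 - 1/2)/(8+-(-sqrt(17)/2 - 1/2)) = sqrt(17).
ϑ(G) ≈ 4.12311.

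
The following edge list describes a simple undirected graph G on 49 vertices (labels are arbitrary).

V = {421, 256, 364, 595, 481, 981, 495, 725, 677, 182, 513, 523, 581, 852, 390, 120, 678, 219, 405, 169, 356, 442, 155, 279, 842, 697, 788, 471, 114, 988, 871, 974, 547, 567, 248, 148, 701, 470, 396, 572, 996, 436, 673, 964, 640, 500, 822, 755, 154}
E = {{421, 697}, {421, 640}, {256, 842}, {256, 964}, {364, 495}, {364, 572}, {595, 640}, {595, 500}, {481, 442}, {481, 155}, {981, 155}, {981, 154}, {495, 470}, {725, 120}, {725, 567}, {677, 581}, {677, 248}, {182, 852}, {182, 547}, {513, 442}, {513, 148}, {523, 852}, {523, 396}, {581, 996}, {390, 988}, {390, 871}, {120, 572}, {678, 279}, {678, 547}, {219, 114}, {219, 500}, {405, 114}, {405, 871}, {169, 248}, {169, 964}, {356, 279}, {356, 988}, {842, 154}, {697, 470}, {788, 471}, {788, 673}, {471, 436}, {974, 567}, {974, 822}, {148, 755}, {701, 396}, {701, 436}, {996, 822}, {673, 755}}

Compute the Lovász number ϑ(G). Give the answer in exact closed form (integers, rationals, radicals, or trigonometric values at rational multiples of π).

49*cos(pi/49)/(cos(pi/49) + 1)

Vertex 436 has 2 neighbors: 471, 701.
N(396) = {523, 701}, |N(396)| = 2.
Vertex 364 has 2 neighbors: 495, 572.
Vertex 996 has 2 neighbors: 581, 822.
Regular of degree 2 on 49 vertices: a single 49-cycle (edge-transitive).
spec(A) ≈ [2.0, 1.98358, 1.93459, 1.853834, 1.742637, 1.602827, 1.436699, 1.24698, 1.036785, 0.809567, 0.569055, 0.3192, 0.064103, -0.192046, -0.445042, -0.69073, -0.925077, -1.144233, -1.344602, -1.522892, -1.676176, -1.801938, -1.898111, -1.963118, -1.995891] (distinct, 6 d.p.).
λ_max=2, λ_min=-2*cos(pi/49); ϑ = −49·λ_min/(λ_max−λ_min) = 49*cos(pi/49)/(cos(pi/49) + 1).
≈ 24.474805178 (to 9 d.p.).
Sandwich: α(G)=24 ≤ ϑ(G)=49*cos(pi/49)/(cos(pi/49) + 1) ≤ χ(Ḡ)=25 (both strict).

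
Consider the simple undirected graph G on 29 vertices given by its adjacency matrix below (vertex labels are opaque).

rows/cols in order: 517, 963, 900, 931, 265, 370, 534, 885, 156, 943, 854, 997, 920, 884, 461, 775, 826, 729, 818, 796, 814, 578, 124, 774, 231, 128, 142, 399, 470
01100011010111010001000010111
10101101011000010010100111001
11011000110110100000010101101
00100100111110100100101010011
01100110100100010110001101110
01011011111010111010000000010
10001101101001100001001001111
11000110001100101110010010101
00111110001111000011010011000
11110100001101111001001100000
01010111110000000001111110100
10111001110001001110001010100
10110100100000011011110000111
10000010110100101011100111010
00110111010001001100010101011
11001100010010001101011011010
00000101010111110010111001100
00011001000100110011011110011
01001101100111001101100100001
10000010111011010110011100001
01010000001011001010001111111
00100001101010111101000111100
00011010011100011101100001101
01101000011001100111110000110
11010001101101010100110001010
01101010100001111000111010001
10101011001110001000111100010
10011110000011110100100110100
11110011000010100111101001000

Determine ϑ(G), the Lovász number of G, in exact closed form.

Vertex 997 has 14 neighbors: 517, 900, 931, 265, 885, 156, 943, 884, 826, 729, 818, 124, 231, 142.
Vertex 370 has 14 neighbors: 963, 931, 265, 534, 885, 156, 943, 854, 920, 461, 775, 826, 818, 399.
N(900) = {517, 963, 931, 265, 156, 943, 997, 920, 461, 578, 774, 128, 142, 470}, |N(900)| = 14.
N(885) = {517, 963, 370, 534, 854, 997, 461, 826, 729, 818, 578, 231, 142, 470}, |N(885)| = 14.
14-regular, N=29; strongly regular (29,14,6,7).
Distinct eigenvalues (to 5 d.p.): [14.0, 2.19258, -3.19258].
−29·(-sqrt(29)/2 - 1/2) / ((14)−(-sqrt(29)/2 - 1/2)) = sqrt(29) = ϑ(G).
= 5.3851648… (decimal).

sqrt(29)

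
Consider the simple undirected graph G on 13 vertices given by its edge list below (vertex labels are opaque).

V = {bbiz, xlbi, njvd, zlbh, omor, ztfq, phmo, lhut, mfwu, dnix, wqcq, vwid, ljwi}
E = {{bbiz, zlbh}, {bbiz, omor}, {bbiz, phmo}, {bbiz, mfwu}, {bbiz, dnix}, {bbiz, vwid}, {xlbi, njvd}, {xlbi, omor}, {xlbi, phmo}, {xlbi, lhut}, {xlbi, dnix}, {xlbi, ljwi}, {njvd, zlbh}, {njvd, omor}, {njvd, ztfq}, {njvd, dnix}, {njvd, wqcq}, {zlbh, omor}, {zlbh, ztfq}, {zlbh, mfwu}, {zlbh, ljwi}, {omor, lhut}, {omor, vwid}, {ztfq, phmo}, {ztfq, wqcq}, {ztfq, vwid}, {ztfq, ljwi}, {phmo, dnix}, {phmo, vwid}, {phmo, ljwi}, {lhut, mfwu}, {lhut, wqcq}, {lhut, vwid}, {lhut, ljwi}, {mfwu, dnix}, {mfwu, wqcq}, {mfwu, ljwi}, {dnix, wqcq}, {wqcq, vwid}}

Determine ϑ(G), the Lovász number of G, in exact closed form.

deg(wqcq) = 6; N(wqcq) = {njvd, ztfq, lhut, mfwu, dnix, vwid}.
N(lhut) = {xlbi, omor, mfwu, wqcq, vwid, ljwi}, |N(lhut)| = 6.
Vertex omor has 6 neighbors: bbiz, xlbi, njvd, zlbh, lhut, vwid.
N(phmo) = {bbiz, xlbi, ztfq, dnix, vwid, ljwi}, |N(phmo)| = 6.
6-regular, N=13; Paley(13): SR with (k,λ,μ)=(6,2,3).
A has 3 distinct eigenvalues ≈ [6.0, 1.3028, -2.3028].
ϑ = −N·λ_min/(λ_max−λ_min) = −13·(-sqrt(13)/2 - 1/2)/(6−(-sqrt(13)/2 - 1/2)) = sqrt(13).
≈ 3.60555 (to 5 d.p.).

sqrt(13)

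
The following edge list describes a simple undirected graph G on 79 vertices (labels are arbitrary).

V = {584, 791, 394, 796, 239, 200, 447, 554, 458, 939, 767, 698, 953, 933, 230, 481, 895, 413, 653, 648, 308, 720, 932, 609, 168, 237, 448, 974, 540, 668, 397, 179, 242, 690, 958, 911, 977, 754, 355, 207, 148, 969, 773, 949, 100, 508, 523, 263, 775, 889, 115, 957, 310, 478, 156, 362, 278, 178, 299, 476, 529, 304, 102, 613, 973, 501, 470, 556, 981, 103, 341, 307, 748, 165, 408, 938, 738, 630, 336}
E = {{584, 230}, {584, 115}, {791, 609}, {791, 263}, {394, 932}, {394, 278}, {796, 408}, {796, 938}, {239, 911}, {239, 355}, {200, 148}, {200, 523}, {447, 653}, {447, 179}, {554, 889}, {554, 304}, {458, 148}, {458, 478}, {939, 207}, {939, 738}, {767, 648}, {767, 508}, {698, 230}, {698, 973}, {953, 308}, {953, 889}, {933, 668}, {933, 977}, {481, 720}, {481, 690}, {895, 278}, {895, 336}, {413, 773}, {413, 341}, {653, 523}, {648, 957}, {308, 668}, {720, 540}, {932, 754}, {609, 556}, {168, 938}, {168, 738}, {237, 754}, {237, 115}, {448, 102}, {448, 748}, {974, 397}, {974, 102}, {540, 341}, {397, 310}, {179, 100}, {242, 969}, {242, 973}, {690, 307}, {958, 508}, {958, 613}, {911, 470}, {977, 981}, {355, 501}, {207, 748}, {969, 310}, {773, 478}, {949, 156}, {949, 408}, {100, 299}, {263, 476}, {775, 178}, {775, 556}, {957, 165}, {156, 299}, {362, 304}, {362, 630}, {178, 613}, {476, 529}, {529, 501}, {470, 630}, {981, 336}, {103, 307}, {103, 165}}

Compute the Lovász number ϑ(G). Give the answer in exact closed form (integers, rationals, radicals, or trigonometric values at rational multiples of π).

79*cos(pi/79)/(cos(pi/79) + 1)

Vertex 690 has 2 neighbors: 481, 307.
Vertex 720 has 2 neighbors: 481, 540.
deg(355) = 2; N(355) = {239, 501}.
Vertex 307 has 2 neighbors: 690, 103.
G on 79 vertices is 2-regular; connected 2-regular on 79 ⇒ C_{79}.
Distinct eigenvalues (to 4 d.p.): [2.0, 1.9937, 1.9748, 1.9433, 1.8996, 1.8439, 1.7766, 1.698, 1.6086, 1.5091, 1.4001, 1.2822, 1.1562, 1.0229, 0.8831, 0.7377, 0.5877, 0.434, 0.2775, 0.1192, -0.0398, -0.1985, -0.356, -0.5112, -0.6632, -0.8111, -0.9537, -1.0904, -1.2202, -1.3422, -1.4558, -1.5601, -1.6546, -1.7386, -1.8117, -1.8733, -1.923, -1.9606, -1.9858, -1.9984].
λ_max=2, λ_min=-2*cos(pi/79); ϑ = −79·λ_min/(λ_max−λ_min) = 79*cos(pi/79)/(cos(pi/79) + 1).
= 39.48438… (decimal).
Lovász sandwich 39 ≤ 79*cos(pi/79)/(cos(pi/79) + 1) ≤ 40: both strict.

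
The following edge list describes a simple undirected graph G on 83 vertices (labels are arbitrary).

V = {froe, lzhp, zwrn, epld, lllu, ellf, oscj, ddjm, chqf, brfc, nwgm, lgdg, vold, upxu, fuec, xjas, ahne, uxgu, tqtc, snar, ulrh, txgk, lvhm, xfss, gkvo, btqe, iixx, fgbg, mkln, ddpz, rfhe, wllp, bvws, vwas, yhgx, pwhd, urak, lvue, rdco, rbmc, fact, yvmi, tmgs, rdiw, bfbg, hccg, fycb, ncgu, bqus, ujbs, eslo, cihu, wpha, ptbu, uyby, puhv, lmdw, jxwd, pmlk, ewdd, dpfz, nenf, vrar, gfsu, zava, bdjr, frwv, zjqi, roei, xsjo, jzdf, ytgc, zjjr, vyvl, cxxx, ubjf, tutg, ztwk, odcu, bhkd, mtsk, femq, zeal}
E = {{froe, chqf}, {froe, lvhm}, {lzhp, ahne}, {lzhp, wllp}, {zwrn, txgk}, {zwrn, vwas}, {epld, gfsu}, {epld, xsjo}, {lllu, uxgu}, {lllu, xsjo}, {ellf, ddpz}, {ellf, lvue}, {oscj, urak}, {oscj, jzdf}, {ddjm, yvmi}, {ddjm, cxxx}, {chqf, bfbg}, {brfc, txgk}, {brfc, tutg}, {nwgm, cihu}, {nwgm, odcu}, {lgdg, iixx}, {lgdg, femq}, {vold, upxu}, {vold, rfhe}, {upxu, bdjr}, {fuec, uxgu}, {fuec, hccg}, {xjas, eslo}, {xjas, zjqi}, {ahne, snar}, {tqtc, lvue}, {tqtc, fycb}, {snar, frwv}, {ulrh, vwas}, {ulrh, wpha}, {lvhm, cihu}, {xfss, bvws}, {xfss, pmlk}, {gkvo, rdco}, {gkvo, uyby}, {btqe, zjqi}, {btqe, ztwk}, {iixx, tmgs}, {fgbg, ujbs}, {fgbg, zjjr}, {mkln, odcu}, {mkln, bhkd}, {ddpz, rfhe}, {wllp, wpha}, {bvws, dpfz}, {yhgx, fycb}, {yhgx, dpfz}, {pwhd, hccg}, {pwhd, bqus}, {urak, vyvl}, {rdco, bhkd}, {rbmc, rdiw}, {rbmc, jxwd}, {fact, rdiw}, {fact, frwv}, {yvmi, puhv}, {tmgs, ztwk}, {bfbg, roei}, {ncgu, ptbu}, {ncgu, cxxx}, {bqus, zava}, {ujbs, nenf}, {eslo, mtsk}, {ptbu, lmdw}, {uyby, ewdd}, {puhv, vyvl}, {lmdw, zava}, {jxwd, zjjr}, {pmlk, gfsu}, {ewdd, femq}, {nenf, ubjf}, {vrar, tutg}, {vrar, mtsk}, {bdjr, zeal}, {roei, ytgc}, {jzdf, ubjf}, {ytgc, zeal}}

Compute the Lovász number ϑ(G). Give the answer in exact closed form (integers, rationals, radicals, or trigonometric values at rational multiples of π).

83*cos(pi/83)/(cos(pi/83) + 1)

Vertex froe has 2 neighbors: chqf, lvhm.
N(ellf) = {ddpz, lvue}, |N(ellf)| = 2.
Vertex lvue has 2 neighbors: ellf, tqtc.
Vertex bqus has 2 neighbors: pwhd, zava.
Regular of degree 2 on 83 vertices: the odd cycle C_{83}.
A has 42 distinct eigenvalues ≈ [2.0, 1.99427, 1.97712, 1.94865, 1.90901, 1.85844, 1.79722, 1.72571, 1.64431, 1.5535, 1.45378, 1.34575, 1.23, 1.1072, 0.97807, 0.84333, 0.70376, 0.56016, 0.41335, 0.26418, 0.11349, -0.03785, -0.18897, -0.33901, -0.48711, -0.63242, -0.7741, -0.91135, -1.04338, -1.16944, -1.28879, -1.40077, -1.50472, -1.60005, -1.68622, -1.76273, -1.82914, -1.88507, -1.93021, -1.96429, -1.98712, -1.99857].
Lovász (edge-transitive): ϑ = −83·(-2*cos(pi/83))/((2)−(-2*cos(pi/83))) = 83*cos(pi/83)/(cos(pi/83) + 1).
Numerically 41.48513259.
Sandwich: α(G)=41 ≤ ϑ(G)=83*cos(pi/83)/(cos(pi/83) + 1) ≤ χ(Ḡ)=42 (both strict).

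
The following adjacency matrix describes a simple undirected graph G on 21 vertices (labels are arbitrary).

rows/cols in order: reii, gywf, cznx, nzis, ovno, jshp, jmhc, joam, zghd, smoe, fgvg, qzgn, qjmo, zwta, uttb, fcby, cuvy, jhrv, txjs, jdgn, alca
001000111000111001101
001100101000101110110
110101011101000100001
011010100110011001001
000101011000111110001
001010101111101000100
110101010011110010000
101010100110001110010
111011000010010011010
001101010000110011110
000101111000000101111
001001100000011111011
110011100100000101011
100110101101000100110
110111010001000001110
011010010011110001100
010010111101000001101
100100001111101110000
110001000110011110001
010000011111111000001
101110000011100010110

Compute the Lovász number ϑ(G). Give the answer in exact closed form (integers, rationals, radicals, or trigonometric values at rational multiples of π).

6

deg(reii) = 10; N(reii) = {cznx, jmhc, joam, zghd, qjmo, zwta, uttb, jhrv, txjs, alca}.
N(smoe) = {cznx, nzis, jshp, joam, qjmo, zwta, cuvy, jhrv, txjs, jdgn}, |N(smoe)| = 10.
N(uttb) = {reii, gywf, nzis, ovno, jshp, joam, qzgn, jhrv, txjs, jdgn}, |N(uttb)| = 10.
deg(fcby) = 10; N(fcby) = {gywf, cznx, ovno, joam, fgvg, qzgn, qjmo, zwta, jhrv, txjs}.
deg(v) = 10 for all v (|V|=21); Kneser K(7,2) on C(7,2)=21 vertices.
Distinct eigenvalues (to 5 d.p.): [10.0, 1.0, -4.0].
Lovász (edge-transitive): ϑ = −21·(-4)/((10)−(-4)) = 6.
Numerically 6.000000.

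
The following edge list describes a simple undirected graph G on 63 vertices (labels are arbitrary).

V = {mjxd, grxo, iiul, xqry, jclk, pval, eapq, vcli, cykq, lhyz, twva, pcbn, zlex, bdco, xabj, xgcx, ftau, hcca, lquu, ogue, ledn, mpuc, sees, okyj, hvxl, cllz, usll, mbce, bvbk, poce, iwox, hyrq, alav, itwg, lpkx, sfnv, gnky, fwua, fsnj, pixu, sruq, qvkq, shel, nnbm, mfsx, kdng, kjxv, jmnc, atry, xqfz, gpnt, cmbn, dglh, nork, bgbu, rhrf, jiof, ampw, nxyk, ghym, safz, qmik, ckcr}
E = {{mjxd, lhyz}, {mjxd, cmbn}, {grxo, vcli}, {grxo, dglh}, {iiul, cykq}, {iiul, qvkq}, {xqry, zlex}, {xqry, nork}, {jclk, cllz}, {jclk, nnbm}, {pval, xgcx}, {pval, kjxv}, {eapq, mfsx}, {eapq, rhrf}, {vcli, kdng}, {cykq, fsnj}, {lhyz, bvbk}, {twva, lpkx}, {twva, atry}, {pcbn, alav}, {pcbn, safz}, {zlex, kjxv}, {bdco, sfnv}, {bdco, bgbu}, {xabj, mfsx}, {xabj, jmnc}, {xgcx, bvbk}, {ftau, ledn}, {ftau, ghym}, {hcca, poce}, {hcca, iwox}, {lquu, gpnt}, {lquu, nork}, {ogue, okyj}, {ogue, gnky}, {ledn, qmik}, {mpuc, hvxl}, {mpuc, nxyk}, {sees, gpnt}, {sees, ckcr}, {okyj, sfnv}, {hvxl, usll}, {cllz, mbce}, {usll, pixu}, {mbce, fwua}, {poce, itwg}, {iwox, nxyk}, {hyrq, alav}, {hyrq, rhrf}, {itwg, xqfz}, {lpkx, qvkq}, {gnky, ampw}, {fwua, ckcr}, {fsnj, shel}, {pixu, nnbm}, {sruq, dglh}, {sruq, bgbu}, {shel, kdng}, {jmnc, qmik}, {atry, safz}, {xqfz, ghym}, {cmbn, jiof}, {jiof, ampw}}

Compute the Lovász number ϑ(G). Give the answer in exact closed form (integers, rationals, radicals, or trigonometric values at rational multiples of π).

63*cos(pi/63)/(cos(pi/63) + 1)

N(sruq) = {dglh, bgbu}, |N(sruq)| = 2.
Vertex mjxd has 2 neighbors: lhyz, cmbn.
deg(ghym) = 2; N(ghym) = {ftau, xqfz}.
Vertex ckcr has 2 neighbors: sees, fwua.
2-regular, N=63; connected 2-regular on 63 ⇒ C_{63}.
The 32 distinct eigenvalues: [2.0, 1.99006, 1.96034, 1.91115, 1.84295, 1.75644, 1.65248, 1.53209, 1.39647, 1.24698, 1.08509, 0.91242, 0.73068, 0.54168, 0.3473, 0.14946, -0.04986, -0.24869, -0.44504, -0.63697, -0.82257, -1.0, -1.16749, -1.32337, -1.4661, -1.59427, -1.70658, -1.80194, -1.87939, -1.93815, -1.97766, -1.99751].
ϑ = −N·λ_min/(λ_max−λ_min) = −63·(-2*cos(pi/63))/(2−(-2*cos(pi/63))) = 63*cos(pi/63)/(cos(pi/63) + 1).
Numerically 31.4804093.
Lovász sandwich 31 ≤ 63*cos(pi/63)/(cos(pi/63) + 1) ≤ 32: both strict.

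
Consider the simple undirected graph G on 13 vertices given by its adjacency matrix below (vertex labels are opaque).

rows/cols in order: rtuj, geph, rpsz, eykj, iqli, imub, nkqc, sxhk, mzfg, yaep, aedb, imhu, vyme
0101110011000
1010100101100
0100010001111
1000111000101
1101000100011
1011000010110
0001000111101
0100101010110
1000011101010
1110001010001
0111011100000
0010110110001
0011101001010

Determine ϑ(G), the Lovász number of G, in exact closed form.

sqrt(13)

N(rpsz) = {geph, imub, yaep, aedb, imhu, vyme}, |N(rpsz)| = 6.
deg(vyme) = 6; N(vyme) = {rpsz, eykj, iqli, nkqc, yaep, imhu}.
Vertex aedb has 6 neighbors: geph, rpsz, eykj, imub, nkqc, sxhk.
N(sxhk) = {geph, iqli, nkqc, mzfg, aedb, imhu}, |N(sxhk)| = 6.
Regular of degree 6 on 13 vertices: strongly regular (13,6,2,3).
Distinct eigenvalues (to 5 d.p.): [6.0, 1.30278, -2.30278].
−13·(-sqrt(13)/2 - 1/2) / ((6)−(-sqrt(13)/2 - 1/2)) = sqrt(13) = ϑ(G).
≈ 3.6055513 (to 7 d.p.).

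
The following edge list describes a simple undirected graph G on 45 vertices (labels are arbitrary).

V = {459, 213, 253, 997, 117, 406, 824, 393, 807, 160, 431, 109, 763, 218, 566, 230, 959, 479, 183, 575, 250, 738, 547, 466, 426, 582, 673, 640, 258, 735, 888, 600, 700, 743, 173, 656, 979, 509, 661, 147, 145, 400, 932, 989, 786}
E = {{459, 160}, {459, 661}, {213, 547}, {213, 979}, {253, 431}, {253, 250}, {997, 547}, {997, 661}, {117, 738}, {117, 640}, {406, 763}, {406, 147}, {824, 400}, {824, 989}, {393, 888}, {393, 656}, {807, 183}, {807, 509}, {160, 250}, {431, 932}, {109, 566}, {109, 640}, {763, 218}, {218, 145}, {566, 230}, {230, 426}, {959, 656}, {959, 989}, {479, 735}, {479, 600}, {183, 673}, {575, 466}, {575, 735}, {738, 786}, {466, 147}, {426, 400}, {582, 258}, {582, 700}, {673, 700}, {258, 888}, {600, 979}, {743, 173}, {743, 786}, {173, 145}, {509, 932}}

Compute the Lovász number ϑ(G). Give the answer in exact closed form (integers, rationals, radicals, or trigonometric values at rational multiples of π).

deg(656) = 2; N(656) = {393, 959}.
deg(738) = 2; N(738) = {117, 786}.
Vertex 218 has 2 neighbors: 763, 145.
Vertex 743 has 2 neighbors: 173, 786.
45-vertex 2-regular graph: a single 45-cycle (edge-transitive).
spec(A) ≈ [2.0, 1.980536, 1.922523, 1.827091, 1.696096, 1.532089, 1.338261, 1.118386, 0.876742, 0.618034, 0.347296, 0.069799, -0.209057, -0.483844, -0.749213, -1.0, -1.231323, -1.43868, -1.618034, -1.765895, -1.879385, -1.956295, -1.995128] (distinct, 6 d.p.).
ϑ = −N·λ_min/(λ_max−λ_min) = −45·(-2*cos(pi/45))/(2−(-2*cos(pi/45))) = 45*cos(pi/45)/(cos(pi/45) + 1).
≈ 22.472562 (to 6 d.p.).
α=22, χ(Ḡ)=23; ϑ=45*cos(pi/45)/(cos(pi/45) + 1) lies between (both strict).

45*cos(pi/45)/(cos(pi/45) + 1)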